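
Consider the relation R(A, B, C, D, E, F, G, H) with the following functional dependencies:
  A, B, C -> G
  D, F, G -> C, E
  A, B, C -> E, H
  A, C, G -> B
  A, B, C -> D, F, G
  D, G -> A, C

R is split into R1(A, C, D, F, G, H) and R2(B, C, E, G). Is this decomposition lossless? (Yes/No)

No

The shared attributes are {C, G} and {C, G}⁺ = {C, G}.
Neither R1 nor R2 is contained in that closure, so the decomposition is lossy.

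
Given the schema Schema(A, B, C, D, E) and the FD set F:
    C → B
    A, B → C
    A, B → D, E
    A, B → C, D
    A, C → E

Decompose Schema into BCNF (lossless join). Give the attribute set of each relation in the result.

Candidate keys of the original relation: {A, B}, {A, C}.
In {A, B, C, D, E}, {C} is not a superkey ({C}⁺ restricted to this set is {B, C}), so split on C → B into {B, C} and {A, C, D, E}.
{B, C} is in BCNF.
{A, C, D, E} is in BCNF.

{A, C, D, E}; {B, C}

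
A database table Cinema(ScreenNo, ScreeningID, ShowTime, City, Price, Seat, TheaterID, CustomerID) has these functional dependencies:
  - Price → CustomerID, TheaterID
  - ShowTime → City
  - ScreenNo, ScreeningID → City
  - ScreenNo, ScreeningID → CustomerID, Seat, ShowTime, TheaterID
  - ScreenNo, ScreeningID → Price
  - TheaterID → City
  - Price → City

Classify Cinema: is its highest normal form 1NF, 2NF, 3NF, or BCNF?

Candidate key: {ScreenNo, ScreeningID}. Prime attributes: {ScreenNo, ScreeningID}.
Price → CustomerID, TheaterID breaks BCNF: {Price}⁺ = {City, CustomerID, Price, TheaterID}, so {Price} is not a superkey.
Because {CustomerID, TheaterID} are non-prime and the left side of Price → CustomerID, TheaterID is not a superkey, the relation is not in 3NF.
No non-prime attribute depends on a proper subset of any candidate key, so 2NF holds.

2NF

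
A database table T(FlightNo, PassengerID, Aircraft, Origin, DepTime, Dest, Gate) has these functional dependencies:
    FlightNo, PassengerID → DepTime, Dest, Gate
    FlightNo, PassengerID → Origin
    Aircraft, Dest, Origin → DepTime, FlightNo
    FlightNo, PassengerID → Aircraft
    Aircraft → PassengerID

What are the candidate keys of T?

{Aircraft, Dest, Origin}, {Aircraft, FlightNo}, {FlightNo, PassengerID}

Closure of {Aircraft, FlightNo} is {Aircraft, DepTime, Dest, FlightNo, Gate, Origin, PassengerID}, the whole schema; {Aircraft, FlightNo} is a candidate key.
Closure of {FlightNo, PassengerID} is {Aircraft, DepTime, Dest, FlightNo, Gate, Origin, PassengerID}, the whole schema; {FlightNo, PassengerID} is a candidate key.
Closure of {Aircraft, Dest, Origin} is {Aircraft, DepTime, Dest, FlightNo, Gate, Origin, PassengerID}, the whole schema; {Aircraft, Dest, Origin} is a candidate key.
These are minimal and exhaustive — every other superkey contains one of them.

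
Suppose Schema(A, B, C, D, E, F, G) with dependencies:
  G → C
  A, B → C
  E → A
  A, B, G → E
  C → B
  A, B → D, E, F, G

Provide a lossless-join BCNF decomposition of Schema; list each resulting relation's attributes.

{A, E}; {B, C}; {C, G}; {D, E, F, G}

Candidate keys of the original relation: {A, B}, {A, C}, {A, G}, {B, E}, {C, E}, {E, G}.
In {A, B, C, D, E, F, G}, {G} is not a superkey ({G}⁺ restricted to this set is {B, C, G}), so split on G → B, C into {B, C, G} and {A, D, E, F, G}.
In {B, C, G}, {C} is not a superkey ({C}⁺ restricted to this set is {B, C}), so split on C → B into {B, C} and {C, G}.
{B, C}: every determinant is a superkey — BCNF.
{C, G}: every determinant is a superkey — BCNF.
In {A, D, E, F, G}, {E} is not a superkey ({E}⁺ restricted to this set is {A, E}), so split on E → A into {A, E} and {D, E, F, G}.
{A, E}: every determinant is a superkey — BCNF.
{D, E, F, G}: every determinant is a superkey — BCNF.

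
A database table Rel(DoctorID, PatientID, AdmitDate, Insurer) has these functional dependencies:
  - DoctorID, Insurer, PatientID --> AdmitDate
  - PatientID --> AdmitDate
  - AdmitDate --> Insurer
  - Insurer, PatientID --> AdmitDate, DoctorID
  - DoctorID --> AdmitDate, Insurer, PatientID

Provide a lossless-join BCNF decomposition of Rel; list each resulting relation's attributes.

Candidate keys of the original relation: {DoctorID}, {PatientID}.
{AdmitDate, DoctorID, Insurer, PatientID}: {AdmitDate} determines {AdmitDate, Insurer} here but is not a superkey — split on AdmitDate --> Insurer, giving {AdmitDate, Insurer} and {AdmitDate, DoctorID, PatientID}.
{AdmitDate, Insurer}: every determinant is a superkey — BCNF.
{AdmitDate, DoctorID, PatientID}: every determinant is a superkey — BCNF.

{AdmitDate, DoctorID, PatientID}; {AdmitDate, Insurer}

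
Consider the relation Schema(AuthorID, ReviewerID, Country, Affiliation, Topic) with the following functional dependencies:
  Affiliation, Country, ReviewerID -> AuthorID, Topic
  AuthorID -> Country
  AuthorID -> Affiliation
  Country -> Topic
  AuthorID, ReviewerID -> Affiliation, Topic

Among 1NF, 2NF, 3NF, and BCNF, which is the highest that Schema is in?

Candidate keys: {Affiliation, Country, ReviewerID}, {AuthorID, ReviewerID}. Prime attributes: {Affiliation, AuthorID, Country, ReviewerID}.
AuthorID -> Country breaks BCNF: {AuthorID}⁺ = {Affiliation, AuthorID, Country, Topic}, so {AuthorID} is not a superkey.
Country -> Topic determines the non-prime attribute {Topic} from a non-superkey — 3NF is violated.
Since {AuthorID} ⊂ {AuthorID, ReviewerID} and {AuthorID}⁺ ⊇ {Topic} with {Topic} non-prime, there is a partial dependency; 2NF fails.

1NF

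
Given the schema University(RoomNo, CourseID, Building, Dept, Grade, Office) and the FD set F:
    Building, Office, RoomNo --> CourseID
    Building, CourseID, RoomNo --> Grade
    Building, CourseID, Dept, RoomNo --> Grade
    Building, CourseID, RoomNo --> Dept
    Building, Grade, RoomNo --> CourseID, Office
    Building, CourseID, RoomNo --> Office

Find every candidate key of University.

No FD produces {Building, RoomNo}, so they must be in every candidate key.
{Building, CourseID, RoomNo} is a candidate key since {Building, CourseID, RoomNo}⁺ = {Building, CourseID, Dept, Grade, Office, RoomNo} covers every attribute.
{Building, Grade, RoomNo} is a candidate key since {Building, Grade, RoomNo}⁺ = {Building, CourseID, Dept, Grade, Office, RoomNo} covers every attribute.
{Building, Office, RoomNo} is a candidate key since {Building, Office, RoomNo}⁺ = {Building, CourseID, Dept, Grade, Office, RoomNo} covers every attribute.
Any other superkey properly contains one of these, so there are no further candidate keys.

{Building, CourseID, RoomNo}, {Building, Grade, RoomNo}, {Building, Office, RoomNo}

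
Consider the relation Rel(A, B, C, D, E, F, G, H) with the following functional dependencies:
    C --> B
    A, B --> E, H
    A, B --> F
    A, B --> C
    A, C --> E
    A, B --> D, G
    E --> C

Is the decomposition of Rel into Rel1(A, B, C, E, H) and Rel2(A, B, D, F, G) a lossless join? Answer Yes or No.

Rel1 ∩ Rel2 = {A, B}; its closure under F is {A, B, C, D, E, F, G, H}.
Rel1 is contained in that closure, so Rel1 ∩ Rel2 --> Rel1 holds and the join is lossless.

Yes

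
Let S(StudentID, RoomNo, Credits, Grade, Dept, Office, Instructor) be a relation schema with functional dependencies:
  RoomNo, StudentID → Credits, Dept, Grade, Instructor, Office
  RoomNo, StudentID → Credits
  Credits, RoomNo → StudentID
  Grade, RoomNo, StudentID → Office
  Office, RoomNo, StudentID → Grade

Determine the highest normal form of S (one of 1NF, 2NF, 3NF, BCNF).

BCNF

Candidate keys: {Credits, RoomNo}, {RoomNo, StudentID}. Prime attributes: {Credits, RoomNo, StudentID}.
Each dependency's left side is a superkey — BCNF holds.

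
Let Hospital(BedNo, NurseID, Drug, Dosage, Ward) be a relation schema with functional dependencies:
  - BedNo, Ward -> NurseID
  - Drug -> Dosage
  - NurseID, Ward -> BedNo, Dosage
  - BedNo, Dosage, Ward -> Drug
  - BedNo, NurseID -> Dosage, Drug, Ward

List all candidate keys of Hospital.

{BedNo, NurseID}⁺ = {BedNo, Dosage, Drug, NurseID, Ward}, which is every attribute, so {BedNo, NurseID} is a candidate key.
{BedNo, Ward}⁺ = {BedNo, Dosage, Drug, NurseID, Ward}, which is every attribute, so {BedNo, Ward} is a candidate key.
{NurseID, Ward}⁺ = {BedNo, Dosage, Drug, NurseID, Ward}, which is every attribute, so {NurseID, Ward} is a candidate key.
Any other superkey properly contains one of these, so there are no further candidate keys.

{BedNo, NurseID}, {BedNo, Ward}, {NurseID, Ward}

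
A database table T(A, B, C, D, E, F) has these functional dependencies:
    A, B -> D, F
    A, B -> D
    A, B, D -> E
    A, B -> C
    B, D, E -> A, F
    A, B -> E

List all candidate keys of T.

No FD produces {B}, so it must be in every candidate key.
{A, B}⁺ = {A, B, C, D, E, F} — all of the relation — so {A, B} is a candidate key.
{B, D, E}⁺ = {A, B, C, D, E, F} — all of the relation — so {B, D, E} is a candidate key.
Any other superkey properly contains one of these, so there are no further candidate keys.

{A, B}, {B, D, E}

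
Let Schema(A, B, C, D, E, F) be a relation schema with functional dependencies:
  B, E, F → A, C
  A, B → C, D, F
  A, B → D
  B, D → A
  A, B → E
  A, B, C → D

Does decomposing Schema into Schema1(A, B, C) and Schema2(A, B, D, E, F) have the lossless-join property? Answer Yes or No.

The shared attributes are {A, B} and {A, B}⁺ = {A, B, C, D, E, F}.
This includes all of Schema1, so the common attributes are a superkey of Schema1 — the join is lossless.

Yes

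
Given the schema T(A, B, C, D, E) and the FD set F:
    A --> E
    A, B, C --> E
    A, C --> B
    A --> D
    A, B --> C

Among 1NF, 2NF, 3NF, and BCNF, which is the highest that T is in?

1NF

Candidate keys: {A, B}, {A, C}. Prime attributes: {A, B, C}.
A --> E breaks BCNF: {A}⁺ = {A, D, E}, so {A} is not a superkey.
A --> E has non-prime {E} on the right and a non-superkey on the left, so 3NF fails.
{A} is a proper subset of the key {A, B}, and {A}⁺ contains the non-prime attributes {D, E} — a partial dependency, so 2NF is violated.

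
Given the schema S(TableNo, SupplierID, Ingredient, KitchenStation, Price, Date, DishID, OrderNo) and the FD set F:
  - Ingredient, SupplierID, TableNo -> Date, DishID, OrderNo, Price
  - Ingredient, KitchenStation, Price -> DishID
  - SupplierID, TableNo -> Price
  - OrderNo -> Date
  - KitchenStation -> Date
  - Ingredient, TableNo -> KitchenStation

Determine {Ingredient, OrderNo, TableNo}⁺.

{Date, Ingredient, KitchenStation, OrderNo, TableNo}

Start with {Ingredient, OrderNo, TableNo}.
OrderNo -> Date applies; add {Date} → now {Date, Ingredient, OrderNo, TableNo}.
Ingredient, TableNo -> KitchenStation applies; add {KitchenStation} → now {Date, Ingredient, KitchenStation, OrderNo, TableNo}.
No further FD applies.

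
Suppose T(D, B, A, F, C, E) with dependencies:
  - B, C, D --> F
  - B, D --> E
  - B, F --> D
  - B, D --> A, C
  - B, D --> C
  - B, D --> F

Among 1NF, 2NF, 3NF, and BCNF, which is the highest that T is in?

BCNF

Candidate keys: {B, D}, {B, F}. Prime attributes: {B, D, F}.
Every FD has a superkey on the left, so the relation is in BCNF.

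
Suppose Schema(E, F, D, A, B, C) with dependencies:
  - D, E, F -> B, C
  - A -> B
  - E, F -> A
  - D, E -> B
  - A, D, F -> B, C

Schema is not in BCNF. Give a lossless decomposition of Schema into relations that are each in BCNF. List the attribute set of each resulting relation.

{A, B}; {A, E, F}; {C, D, E, F}

Candidate key of the original relation: {D, E, F}.
In {A, B, C, D, E, F}, {A} is not a superkey ({A}⁺ restricted to this set is {A, B}), so split on A -> B into {A, B} and {A, C, D, E, F}.
{A, B} has no BCNF violation.
In {A, C, D, E, F}, {E, F} is not a superkey ({E, F}⁺ restricted to this set is {A, E, F}), so split on E, F -> A into {A, E, F} and {C, D, E, F}.
{A, E, F} has no BCNF violation.
{C, D, E, F} has no BCNF violation.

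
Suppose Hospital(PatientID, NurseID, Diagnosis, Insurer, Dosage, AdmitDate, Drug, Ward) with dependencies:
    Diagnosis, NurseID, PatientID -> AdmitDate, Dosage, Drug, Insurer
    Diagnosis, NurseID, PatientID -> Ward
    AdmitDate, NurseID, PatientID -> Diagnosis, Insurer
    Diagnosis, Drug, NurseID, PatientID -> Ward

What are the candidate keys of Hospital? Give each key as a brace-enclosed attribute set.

{AdmitDate, NurseID, PatientID}, {Diagnosis, NurseID, PatientID}

{NurseID, PatientID} never appear on the right of any FD, so every key must include all of them.
{AdmitDate, NurseID, PatientID} is a candidate key since {AdmitDate, NurseID, PatientID}⁺ = {AdmitDate, Diagnosis, Dosage, Drug, Insurer, NurseID, PatientID, Ward} covers every attribute.
{Diagnosis, NurseID, PatientID} is a candidate key since {Diagnosis, NurseID, PatientID}⁺ = {AdmitDate, Diagnosis, Dosage, Drug, Insurer, NurseID, PatientID, Ward} covers every attribute.
Any other superkey properly contains one of these, so there are no further candidate keys.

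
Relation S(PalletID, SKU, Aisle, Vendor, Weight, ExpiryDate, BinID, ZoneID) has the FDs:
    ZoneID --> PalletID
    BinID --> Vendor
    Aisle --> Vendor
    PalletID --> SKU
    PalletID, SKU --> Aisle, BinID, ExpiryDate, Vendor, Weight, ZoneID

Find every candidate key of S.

Closure of {PalletID} is {Aisle, BinID, ExpiryDate, PalletID, SKU, Vendor, Weight, ZoneID}, the whole schema; {PalletID} is a candidate key.
Closure of {ZoneID} is {Aisle, BinID, ExpiryDate, PalletID, SKU, Vendor, Weight, ZoneID}, the whole schema; {ZoneID} is a candidate key.
Any other superkey properly contains one of these, so there are no further candidate keys.

{PalletID}, {ZoneID}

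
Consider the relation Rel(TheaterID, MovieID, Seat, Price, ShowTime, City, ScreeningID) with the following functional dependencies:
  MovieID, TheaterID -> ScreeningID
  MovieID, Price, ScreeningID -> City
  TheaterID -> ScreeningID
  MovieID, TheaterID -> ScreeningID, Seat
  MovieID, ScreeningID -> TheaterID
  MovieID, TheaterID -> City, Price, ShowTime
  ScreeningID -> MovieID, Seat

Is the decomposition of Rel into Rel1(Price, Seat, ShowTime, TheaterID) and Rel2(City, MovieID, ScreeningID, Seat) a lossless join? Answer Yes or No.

Rel1 ∩ Rel2 = {Seat}; its closure under F is {Seat}.
The closure covers neither Rel1 nor Rel2 entirely; the join is not lossless.

No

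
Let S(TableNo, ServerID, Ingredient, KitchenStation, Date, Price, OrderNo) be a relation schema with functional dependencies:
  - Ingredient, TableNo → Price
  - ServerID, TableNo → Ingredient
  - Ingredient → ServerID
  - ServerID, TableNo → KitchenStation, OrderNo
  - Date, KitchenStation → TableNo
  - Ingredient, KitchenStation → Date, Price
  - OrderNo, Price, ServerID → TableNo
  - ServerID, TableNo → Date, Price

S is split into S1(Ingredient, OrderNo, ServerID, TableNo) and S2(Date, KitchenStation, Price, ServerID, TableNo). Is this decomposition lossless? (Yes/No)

Common attributes: {ServerID, TableNo}; their closure is {Date, Ingredient, KitchenStation, OrderNo, Price, ServerID, TableNo}.
S1 is contained in that closure, so S1 ∩ S2 → S1 holds and the join is lossless.

Yes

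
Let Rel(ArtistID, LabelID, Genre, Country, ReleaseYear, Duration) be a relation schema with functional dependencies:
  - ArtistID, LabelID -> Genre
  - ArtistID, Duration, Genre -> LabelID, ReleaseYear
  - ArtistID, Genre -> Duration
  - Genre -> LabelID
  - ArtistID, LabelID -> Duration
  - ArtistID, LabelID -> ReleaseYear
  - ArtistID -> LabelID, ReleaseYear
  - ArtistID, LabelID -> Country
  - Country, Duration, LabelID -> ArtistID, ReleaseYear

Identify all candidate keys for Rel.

{ArtistID}⁺ = {ArtistID, Country, Duration, Genre, LabelID, ReleaseYear}, which is every attribute, so {ArtistID} is a candidate key.
{Country, Duration, Genre}⁺ = {ArtistID, Country, Duration, Genre, LabelID, ReleaseYear}, which is every attribute, so {Country, Duration, Genre} is a candidate key.
{Country, Duration, LabelID}⁺ = {ArtistID, Country, Duration, Genre, LabelID, ReleaseYear}, which is every attribute, so {Country, Duration, LabelID} is a candidate key.
No proper subset of any of these is a key, and no other minimal superkey exists.

{ArtistID}, {Country, Duration, Genre}, {Country, Duration, LabelID}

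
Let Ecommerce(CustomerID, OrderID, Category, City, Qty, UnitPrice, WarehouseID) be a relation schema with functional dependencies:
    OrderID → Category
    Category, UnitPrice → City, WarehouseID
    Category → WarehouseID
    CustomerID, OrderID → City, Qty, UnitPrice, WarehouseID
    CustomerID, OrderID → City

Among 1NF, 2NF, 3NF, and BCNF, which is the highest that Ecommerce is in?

1NF

Candidate key: {CustomerID, OrderID}. Prime attributes: {CustomerID, OrderID}.
OrderID → Category breaks BCNF: {OrderID}⁺ = {Category, OrderID, WarehouseID}, so {OrderID} is not a superkey.
OrderID → Category has non-prime {Category} on the right and a non-superkey on the left, so 3NF fails.
The proper key subset {OrderID} of {CustomerID, OrderID} determines non-prime {Category, WarehouseID}, so the relation is not even in 2NF.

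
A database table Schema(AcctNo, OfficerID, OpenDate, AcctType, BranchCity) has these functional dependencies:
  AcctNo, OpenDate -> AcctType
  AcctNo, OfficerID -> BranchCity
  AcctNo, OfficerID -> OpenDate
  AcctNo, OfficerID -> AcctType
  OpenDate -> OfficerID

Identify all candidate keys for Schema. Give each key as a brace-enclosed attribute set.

{AcctNo, OfficerID}, {AcctNo, OpenDate}

No FD produces {AcctNo}, so it must be in every candidate key.
{AcctNo, OfficerID}⁺ = {AcctNo, AcctType, BranchCity, OfficerID, OpenDate}, which is every attribute, so {AcctNo, OfficerID} is a candidate key.
{AcctNo, OpenDate}⁺ = {AcctNo, AcctType, BranchCity, OfficerID, OpenDate}, which is every attribute, so {AcctNo, OpenDate} is a candidate key.
Any other superkey properly contains one of these, so there are no further candidate keys.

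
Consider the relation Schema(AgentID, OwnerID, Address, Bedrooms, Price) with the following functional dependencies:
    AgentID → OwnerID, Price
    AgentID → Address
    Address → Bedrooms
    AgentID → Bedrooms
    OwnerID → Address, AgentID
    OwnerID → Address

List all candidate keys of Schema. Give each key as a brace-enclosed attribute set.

{AgentID}⁺ = {Address, AgentID, Bedrooms, OwnerID, Price} — all of the relation — so {AgentID} is a candidate key.
{OwnerID}⁺ = {Address, AgentID, Bedrooms, OwnerID, Price} — all of the relation — so {OwnerID} is a candidate key.
Any other superkey properly contains one of these, so there are no further candidate keys.

{AgentID}, {OwnerID}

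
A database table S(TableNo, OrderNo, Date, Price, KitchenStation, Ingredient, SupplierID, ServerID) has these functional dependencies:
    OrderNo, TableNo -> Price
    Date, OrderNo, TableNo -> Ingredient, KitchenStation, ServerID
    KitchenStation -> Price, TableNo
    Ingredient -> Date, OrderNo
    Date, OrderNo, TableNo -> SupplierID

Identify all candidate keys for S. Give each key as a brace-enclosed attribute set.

{Ingredient, KitchenStation}⁺ = {Date, Ingredient, KitchenStation, OrderNo, Price, ServerID, SupplierID, TableNo} — all of the relation — so {Ingredient, KitchenStation} is a candidate key.
{Ingredient, TableNo}⁺ = {Date, Ingredient, KitchenStation, OrderNo, Price, ServerID, SupplierID, TableNo} — all of the relation — so {Ingredient, TableNo} is a candidate key.
{Date, KitchenStation, OrderNo}⁺ = {Date, Ingredient, KitchenStation, OrderNo, Price, ServerID, SupplierID, TableNo} — all of the relation — so {Date, KitchenStation, OrderNo} is a candidate key.
{Date, OrderNo, TableNo}⁺ = {Date, Ingredient, KitchenStation, OrderNo, Price, ServerID, SupplierID, TableNo} — all of the relation — so {Date, OrderNo, TableNo} is a candidate key.
Any other superkey properly contains one of these, so there are no further candidate keys.

{Date, KitchenStation, OrderNo}, {Date, OrderNo, TableNo}, {Ingredient, KitchenStation}, {Ingredient, TableNo}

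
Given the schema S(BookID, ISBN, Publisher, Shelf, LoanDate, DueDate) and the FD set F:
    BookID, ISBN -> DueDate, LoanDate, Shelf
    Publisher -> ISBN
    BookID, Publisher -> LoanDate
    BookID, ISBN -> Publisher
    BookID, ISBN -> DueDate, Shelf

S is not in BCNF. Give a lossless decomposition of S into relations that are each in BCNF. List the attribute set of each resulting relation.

{BookID, DueDate, LoanDate, Publisher, Shelf}; {ISBN, Publisher}

Candidate keys of the original relation: {BookID, ISBN}, {BookID, Publisher}.
In {BookID, DueDate, ISBN, LoanDate, Publisher, Shelf}, {Publisher} is not a superkey ({Publisher}⁺ restricted to this set is {ISBN, Publisher}), so split on Publisher -> ISBN into {ISBN, Publisher} and {BookID, DueDate, LoanDate, Publisher, Shelf}.
{ISBN, Publisher} has no BCNF violation.
{BookID, DueDate, LoanDate, Publisher, Shelf} has no BCNF violation.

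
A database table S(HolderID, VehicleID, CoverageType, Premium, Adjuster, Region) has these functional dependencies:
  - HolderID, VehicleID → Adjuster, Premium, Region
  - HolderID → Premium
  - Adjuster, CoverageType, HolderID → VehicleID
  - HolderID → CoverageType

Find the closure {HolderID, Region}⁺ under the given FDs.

Start with {HolderID, Region}.
HolderID → Premium applies; add {Premium} → now {HolderID, Premium, Region}.
HolderID → CoverageType applies; add {CoverageType} → now {CoverageType, HolderID, Premium, Region}.
No further FD applies.

{CoverageType, HolderID, Premium, Region}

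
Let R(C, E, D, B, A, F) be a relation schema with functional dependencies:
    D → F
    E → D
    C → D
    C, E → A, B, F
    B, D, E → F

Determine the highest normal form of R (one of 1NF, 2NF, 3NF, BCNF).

Candidate key: {C, E}. Prime attributes: {C, E}.
For D → F we have {D}⁺ = {D, F}; {D} is not a superkey, so BCNF fails.
Because {F} is non-prime and the left side of D → F is not a superkey, the relation is not in 3NF.
The proper key subset {C} of {C, E} determines non-prime {D, F}, so the relation is not even in 2NF.

1NF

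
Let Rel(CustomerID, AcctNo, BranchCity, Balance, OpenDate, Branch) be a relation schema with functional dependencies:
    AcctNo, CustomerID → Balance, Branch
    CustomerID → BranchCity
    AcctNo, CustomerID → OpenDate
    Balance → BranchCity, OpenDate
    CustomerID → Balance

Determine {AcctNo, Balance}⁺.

Start with {AcctNo, Balance}.
Balance → BranchCity, OpenDate applies; add {BranchCity, OpenDate} → now {AcctNo, Balance, BranchCity, OpenDate}.
No further FD applies.

{AcctNo, Balance, BranchCity, OpenDate}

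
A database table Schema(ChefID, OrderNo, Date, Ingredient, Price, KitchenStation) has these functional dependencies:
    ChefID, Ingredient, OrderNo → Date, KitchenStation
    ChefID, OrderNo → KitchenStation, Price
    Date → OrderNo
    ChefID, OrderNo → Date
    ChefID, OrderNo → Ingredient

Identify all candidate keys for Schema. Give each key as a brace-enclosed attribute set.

{ChefID} never appears on the right of any FD, so every key must include it.
{ChefID, Date}⁺ = {ChefID, Date, Ingredient, KitchenStation, OrderNo, Price} — all of the relation — so {ChefID, Date} is a candidate key.
{ChefID, OrderNo}⁺ = {ChefID, Date, Ingredient, KitchenStation, OrderNo, Price} — all of the relation — so {ChefID, OrderNo} is a candidate key.
Any other superkey properly contains one of these, so there are no further candidate keys.

{ChefID, Date}, {ChefID, OrderNo}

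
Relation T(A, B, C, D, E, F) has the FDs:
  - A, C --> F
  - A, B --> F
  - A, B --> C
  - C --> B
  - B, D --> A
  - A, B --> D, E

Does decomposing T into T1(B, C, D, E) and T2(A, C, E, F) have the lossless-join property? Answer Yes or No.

Common attributes: {C, E}; their closure is {B, C, E}.
Neither T1 nor T2 is contained in that closure, so the decomposition is lossy.

No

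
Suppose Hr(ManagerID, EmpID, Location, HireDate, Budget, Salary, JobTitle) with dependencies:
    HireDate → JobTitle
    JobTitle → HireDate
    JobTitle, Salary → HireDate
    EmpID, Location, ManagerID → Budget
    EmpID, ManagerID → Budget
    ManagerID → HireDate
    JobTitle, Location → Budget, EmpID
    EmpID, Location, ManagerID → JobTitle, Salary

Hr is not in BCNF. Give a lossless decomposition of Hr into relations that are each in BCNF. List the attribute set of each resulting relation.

Candidate key of the original relation: {Location, ManagerID}.
Within {Budget, EmpID, HireDate, JobTitle, Location, ManagerID, Salary}: {HireDate}⁺ ∩ {Budget, EmpID, HireDate, JobTitle, Location, ManagerID, Salary} = {HireDate, JobTitle}, not the whole set, so HireDate → JobTitle violates BCNF; decompose into {HireDate, JobTitle} and {Budget, EmpID, HireDate, Location, ManagerID, Salary}.
{HireDate, JobTitle} has no BCNF violation.
Within {Budget, EmpID, HireDate, Location, ManagerID, Salary}: {EmpID, ManagerID}⁺ ∩ {Budget, EmpID, HireDate, Location, ManagerID, Salary} = {Budget, EmpID, HireDate, ManagerID}, not the whole set, so EmpID, ManagerID → Budget, HireDate violates BCNF; decompose into {Budget, EmpID, HireDate, ManagerID} and {EmpID, Location, ManagerID, Salary}.
Within {Budget, EmpID, HireDate, ManagerID}: {ManagerID}⁺ ∩ {Budget, EmpID, HireDate, ManagerID} = {HireDate, ManagerID}, not the whole set, so ManagerID → HireDate violates BCNF; decompose into {HireDate, ManagerID} and {Budget, EmpID, ManagerID}.
{HireDate, ManagerID} has no BCNF violation.
{Budget, EmpID, ManagerID} has no BCNF violation.
{EmpID, Location, ManagerID, Salary} has no BCNF violation.

{Budget, EmpID, ManagerID}; {EmpID, Location, ManagerID, Salary}; {HireDate, JobTitle}; {HireDate, ManagerID}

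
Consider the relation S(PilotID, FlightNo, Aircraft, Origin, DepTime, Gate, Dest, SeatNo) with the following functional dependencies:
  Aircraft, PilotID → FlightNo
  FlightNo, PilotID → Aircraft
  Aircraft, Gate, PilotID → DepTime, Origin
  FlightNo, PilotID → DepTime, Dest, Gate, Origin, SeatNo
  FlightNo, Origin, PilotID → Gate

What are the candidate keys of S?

{Aircraft, PilotID}, {FlightNo, PilotID}

{PilotID} never appears on the right of any FD, so every key must include it.
{Aircraft, PilotID}⁺ = {Aircraft, DepTime, Dest, FlightNo, Gate, Origin, PilotID, SeatNo}, which is every attribute, so {Aircraft, PilotID} is a candidate key.
{FlightNo, PilotID}⁺ = {Aircraft, DepTime, Dest, FlightNo, Gate, Origin, PilotID, SeatNo}, which is every attribute, so {FlightNo, PilotID} is a candidate key.
These are minimal and exhaustive — every other superkey contains one of them.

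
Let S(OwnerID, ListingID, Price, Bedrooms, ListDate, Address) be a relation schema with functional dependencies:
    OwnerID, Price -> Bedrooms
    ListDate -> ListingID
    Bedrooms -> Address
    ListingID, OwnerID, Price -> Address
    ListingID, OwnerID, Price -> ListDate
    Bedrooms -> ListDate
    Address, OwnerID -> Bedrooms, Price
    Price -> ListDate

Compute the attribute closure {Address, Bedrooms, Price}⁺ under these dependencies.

{Address, Bedrooms, ListDate, ListingID, Price}

Start with {Address, Bedrooms, Price}.
Bedrooms -> ListDate applies; add {ListDate} → now {Address, Bedrooms, ListDate, Price}.
ListDate -> ListingID applies; add {ListingID} → now {Address, Bedrooms, ListDate, ListingID, Price}.
No further FD applies.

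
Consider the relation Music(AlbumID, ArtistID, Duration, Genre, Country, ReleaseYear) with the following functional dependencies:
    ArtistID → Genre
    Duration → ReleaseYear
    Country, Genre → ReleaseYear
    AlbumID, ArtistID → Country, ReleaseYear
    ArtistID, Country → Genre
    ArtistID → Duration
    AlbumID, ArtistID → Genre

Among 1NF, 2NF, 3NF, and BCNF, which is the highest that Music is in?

1NF

Candidate key: {AlbumID, ArtistID}. Prime attributes: {AlbumID, ArtistID}.
ArtistID → Genre breaks BCNF: {ArtistID}⁺ = {ArtistID, Duration, Genre, ReleaseYear}, so {ArtistID} is not a superkey.
Because {Genre} is non-prime and the left side of ArtistID → Genre is not a superkey, the relation is not in 3NF.
{ArtistID} is a proper subset of the key {AlbumID, ArtistID}, and {ArtistID}⁺ contains the non-prime attributes {Duration, Genre, ReleaseYear} — a partial dependency, so 2NF is violated.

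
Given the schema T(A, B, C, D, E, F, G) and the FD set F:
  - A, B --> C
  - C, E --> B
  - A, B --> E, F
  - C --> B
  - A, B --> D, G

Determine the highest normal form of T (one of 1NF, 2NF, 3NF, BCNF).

3NF

Candidate keys: {A, B}, {A, C}. Prime attributes: {A, B, C}.
C, E --> B: {C, E}⁺ = {B, C, E}, which is not all of the attributes, so the left side is not a superkey — BCNF is violated.
Since {B} ⊆ prime attributes and every other non-superkey FD also has a prime right side, the schema is in 3NF.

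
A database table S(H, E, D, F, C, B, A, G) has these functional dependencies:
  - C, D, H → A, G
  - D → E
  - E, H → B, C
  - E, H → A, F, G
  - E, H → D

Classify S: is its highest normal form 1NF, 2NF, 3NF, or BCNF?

Candidate keys: {D, H}, {E, H}. Prime attributes: {D, E, H}.
For D → E we have {D}⁺ = {D, E}; {D} is not a superkey, so BCNF fails.
But every attribute on its right side ({E}) is prime, and the same holds for every other non-superkey FD, so 3NF still holds.

3NF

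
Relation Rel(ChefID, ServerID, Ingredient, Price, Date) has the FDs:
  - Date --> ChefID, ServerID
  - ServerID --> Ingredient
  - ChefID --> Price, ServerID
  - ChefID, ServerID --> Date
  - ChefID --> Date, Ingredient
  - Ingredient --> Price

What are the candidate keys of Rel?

{ChefID}, {Date}

{ChefID}⁺ = {ChefID, Date, Ingredient, Price, ServerID}, which is every attribute, so {ChefID} is a candidate key.
{Date}⁺ = {ChefID, Date, Ingredient, Price, ServerID}, which is every attribute, so {Date} is a candidate key.
These are minimal and exhaustive — every other superkey contains one of them.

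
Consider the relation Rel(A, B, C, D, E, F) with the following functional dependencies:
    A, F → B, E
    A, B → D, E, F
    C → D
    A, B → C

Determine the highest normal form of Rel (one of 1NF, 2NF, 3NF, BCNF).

2NF

Candidate keys: {A, B}, {A, F}. Prime attributes: {A, B, F}.
C → D: {C}⁺ = {C, D}, which is not all of the attributes, so the left side is not a superkey — BCNF is violated.
C → D determines the non-prime attribute {D} from a non-superkey — 3NF is violated.
Checking every proper subset of each key, none determines a non-prime attribute — 2NF is satisfied.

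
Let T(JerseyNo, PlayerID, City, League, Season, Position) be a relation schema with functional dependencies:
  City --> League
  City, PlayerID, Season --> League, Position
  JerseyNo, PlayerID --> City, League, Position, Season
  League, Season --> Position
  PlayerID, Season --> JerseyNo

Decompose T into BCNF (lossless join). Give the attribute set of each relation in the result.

Candidate keys of the original relation: {JerseyNo, PlayerID}, {PlayerID, Season}.
Within {City, JerseyNo, League, PlayerID, Position, Season}: {City}⁺ ∩ {City, JerseyNo, League, PlayerID, Position, Season} = {City, League}, not the whole set, so City --> League violates BCNF; decompose into {City, League} and {City, JerseyNo, PlayerID, Position, Season}.
{City, League}: every determinant is a superkey — BCNF.
Within {City, JerseyNo, PlayerID, Position, Season}: {City, Season}⁺ ∩ {City, JerseyNo, PlayerID, Position, Season} = {City, Position, Season}, not the whole set, so City, Season --> Position violates BCNF; decompose into {City, Position, Season} and {City, JerseyNo, PlayerID, Season}.
{City, Position, Season}: every determinant is a superkey — BCNF.
{City, JerseyNo, PlayerID, Season}: every determinant is a superkey — BCNF.

{City, JerseyNo, PlayerID, Season}; {City, League}; {City, Position, Season}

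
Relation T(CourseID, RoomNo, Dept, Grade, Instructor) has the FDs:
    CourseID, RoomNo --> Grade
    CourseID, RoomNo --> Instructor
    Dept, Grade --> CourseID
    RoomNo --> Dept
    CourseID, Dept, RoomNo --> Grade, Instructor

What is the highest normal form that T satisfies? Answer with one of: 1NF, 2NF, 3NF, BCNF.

Candidate keys: {CourseID, RoomNo}, {Grade, RoomNo}. Prime attributes: {CourseID, Grade, RoomNo}.
Dept, Grade --> CourseID: {Dept, Grade}⁺ = {CourseID, Dept, Grade}, which is not all of the attributes, so the left side is not a superkey — BCNF is violated.
RoomNo --> Dept determines the non-prime attribute {Dept} from a non-superkey — 3NF is violated.
{RoomNo} is a proper subset of the key {CourseID, RoomNo}, and {RoomNo}⁺ contains the non-prime attribute {Dept} — a partial dependency, so 2NF is violated.

1NF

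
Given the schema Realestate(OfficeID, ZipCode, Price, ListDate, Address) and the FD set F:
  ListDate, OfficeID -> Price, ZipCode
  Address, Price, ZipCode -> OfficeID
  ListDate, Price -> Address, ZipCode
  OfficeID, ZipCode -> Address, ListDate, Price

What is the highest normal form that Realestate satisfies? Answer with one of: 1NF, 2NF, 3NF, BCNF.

BCNF

Candidate keys: {Address, Price, ZipCode}, {ListDate, OfficeID}, {ListDate, Price}, {OfficeID, ZipCode}. Prime attributes: {Address, ListDate, OfficeID, Price, ZipCode}.
Every FD has a superkey on the left, so the relation is in BCNF.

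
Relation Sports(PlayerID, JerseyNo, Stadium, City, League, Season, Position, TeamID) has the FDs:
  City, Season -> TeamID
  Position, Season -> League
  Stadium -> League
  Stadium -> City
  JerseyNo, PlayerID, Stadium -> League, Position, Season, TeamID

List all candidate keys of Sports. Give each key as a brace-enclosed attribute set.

Attributes never on any right-hand side: {JerseyNo, PlayerID, Stadium} — every candidate key must contain all of them.
{JerseyNo, PlayerID, Stadium} is a candidate key since {JerseyNo, PlayerID, Stadium}⁺ = {City, JerseyNo, League, PlayerID, Position, Season, Stadium, TeamID} covers every attribute.
No smaller or unrelated set reaches every attribute, so there are no other keys.

{JerseyNo, PlayerID, Stadium}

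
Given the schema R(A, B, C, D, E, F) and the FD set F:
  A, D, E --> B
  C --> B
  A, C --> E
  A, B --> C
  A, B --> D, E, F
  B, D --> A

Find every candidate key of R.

{A, B}⁺ = {A, B, C, D, E, F} — all of the relation — so {A, B} is a candidate key.
{A, C}⁺ = {A, B, C, D, E, F} — all of the relation — so {A, C} is a candidate key.
{B, D}⁺ = {A, B, C, D, E, F} — all of the relation — so {B, D} is a candidate key.
{C, D}⁺ = {A, B, C, D, E, F} — all of the relation — so {C, D} is a candidate key.
{A, D, E}⁺ = {A, B, C, D, E, F} — all of the relation — so {A, D, E} is a candidate key.
No proper subset of any of these is a key, and no other minimal superkey exists.

{A, B}, {A, C}, {A, D, E}, {B, D}, {C, D}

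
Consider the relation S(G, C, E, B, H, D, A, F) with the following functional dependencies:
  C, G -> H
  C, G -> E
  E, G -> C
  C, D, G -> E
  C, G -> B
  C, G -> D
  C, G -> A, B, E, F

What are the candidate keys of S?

Attributes never on any right-hand side: {G} — every candidate key must contain it.
{C, G}⁺ = {A, B, C, D, E, F, G, H} — all of the relation — so {C, G} is a candidate key.
{E, G}⁺ = {A, B, C, D, E, F, G, H} — all of the relation — so {E, G} is a candidate key.
No proper subset of any of these is a key, and no other minimal superkey exists.

{C, G}, {E, G}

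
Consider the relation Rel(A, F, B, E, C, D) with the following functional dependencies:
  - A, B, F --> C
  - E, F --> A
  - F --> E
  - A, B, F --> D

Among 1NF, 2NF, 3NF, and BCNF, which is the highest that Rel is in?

Candidate key: {B, F}. Prime attributes: {B, F}.
For E, F --> A we have {E, F}⁺ = {A, E, F}; {E, F} is not a superkey, so BCNF fails.
E, F --> A has non-prime {A} on the right and a non-superkey on the left, so 3NF fails.
Since {F} ⊂ {B, F} and {F}⁺ ⊇ {A, E} with {A, E} non-prime, there is a partial dependency; 2NF fails.

1NF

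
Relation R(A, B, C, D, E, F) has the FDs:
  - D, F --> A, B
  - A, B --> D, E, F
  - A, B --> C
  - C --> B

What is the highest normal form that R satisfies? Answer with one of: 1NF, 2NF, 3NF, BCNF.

3NF

Candidate keys: {A, B}, {A, C}, {D, F}. Prime attributes: {A, B, C, D, F}.
For C --> B we have {C}⁺ = {B, C}; {C} is not a superkey, so BCNF fails.
Since {B} ⊆ prime attributes and every other non-superkey FD also has a prime right side, the schema is in 3NF.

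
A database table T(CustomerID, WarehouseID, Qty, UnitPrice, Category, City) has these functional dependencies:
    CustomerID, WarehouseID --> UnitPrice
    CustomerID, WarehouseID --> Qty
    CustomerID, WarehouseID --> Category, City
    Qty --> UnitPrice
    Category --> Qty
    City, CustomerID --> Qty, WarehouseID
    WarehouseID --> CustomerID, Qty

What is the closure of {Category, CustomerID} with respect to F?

Start with {Category, CustomerID}.
Category --> Qty applies; add {Qty} → now {Category, CustomerID, Qty}.
Qty --> UnitPrice applies; add {UnitPrice} → now {Category, CustomerID, Qty, UnitPrice}.
No further FD applies.

{Category, CustomerID, Qty, UnitPrice}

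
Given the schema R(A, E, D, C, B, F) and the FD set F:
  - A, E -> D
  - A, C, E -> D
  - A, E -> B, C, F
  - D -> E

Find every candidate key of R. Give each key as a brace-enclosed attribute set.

{A, D}, {A, E}

No FD produces {A}, so it must be in every candidate key.
{A, D} is a candidate key since {A, D}⁺ = {A, B, C, D, E, F} covers every attribute.
{A, E} is a candidate key since {A, E}⁺ = {A, B, C, D, E, F} covers every attribute.
Any other superkey properly contains one of these, so there are no further candidate keys.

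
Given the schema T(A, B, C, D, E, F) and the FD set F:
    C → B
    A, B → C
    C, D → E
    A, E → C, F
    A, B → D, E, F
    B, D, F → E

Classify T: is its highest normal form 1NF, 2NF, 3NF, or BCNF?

Candidate keys: {A, B}, {A, C}, {A, E}. Prime attributes: {A, B, C, E}.
For C → B we have {C}⁺ = {B, C}; {C} is not a superkey, so BCNF fails.
Its right-hand attributes {B} are all prime, as are those of every other non-superkey FD — the relation is in 3NF.

3NF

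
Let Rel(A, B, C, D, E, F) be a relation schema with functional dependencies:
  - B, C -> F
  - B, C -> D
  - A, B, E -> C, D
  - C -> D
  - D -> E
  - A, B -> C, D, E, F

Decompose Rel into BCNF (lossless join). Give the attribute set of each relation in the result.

{A, B, C}; {B, C, F}; {C, D}; {D, E}

Candidate key of the original relation: {A, B}.
Within {A, B, C, D, E, F}: {B, C}⁺ ∩ {A, B, C, D, E, F} = {B, C, D, E, F}, not the whole set, so B, C -> D, E, F violates BCNF; decompose into {B, C, D, E, F} and {A, B, C}.
Within {B, C, D, E, F}: {C}⁺ ∩ {B, C, D, E, F} = {C, D, E}, not the whole set, so C -> D, E violates BCNF; decompose into {C, D, E} and {B, C, F}.
Within {C, D, E}: {D}⁺ ∩ {C, D, E} = {D, E}, not the whole set, so D -> E violates BCNF; decompose into {D, E} and {C, D}.
{D, E} has no BCNF violation.
{C, D} has no BCNF violation.
{B, C, F} has no BCNF violation.
{A, B, C} has no BCNF violation.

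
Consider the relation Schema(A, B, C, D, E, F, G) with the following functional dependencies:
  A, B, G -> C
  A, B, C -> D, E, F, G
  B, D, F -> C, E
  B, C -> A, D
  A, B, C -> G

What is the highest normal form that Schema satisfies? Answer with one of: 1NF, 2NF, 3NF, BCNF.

Candidate keys: {A, B, G}, {B, C}, {B, D, F}. Prime attributes: {A, B, C, D, F, G}.
Each dependency's left side is a superkey — BCNF holds.

BCNF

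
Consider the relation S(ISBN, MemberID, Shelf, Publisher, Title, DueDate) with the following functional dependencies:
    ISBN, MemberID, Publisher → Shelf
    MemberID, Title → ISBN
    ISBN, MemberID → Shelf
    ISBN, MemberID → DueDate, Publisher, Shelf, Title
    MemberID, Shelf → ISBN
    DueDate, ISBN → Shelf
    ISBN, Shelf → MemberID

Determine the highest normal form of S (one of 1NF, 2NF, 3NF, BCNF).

BCNF

Candidate keys: {DueDate, ISBN}, {ISBN, MemberID}, {ISBN, Shelf}, {MemberID, Shelf}, {MemberID, Title}. Prime attributes: {DueDate, ISBN, MemberID, Shelf, Title}.
The left-hand side of every FD is a superkey, so BCNF is satisfied.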